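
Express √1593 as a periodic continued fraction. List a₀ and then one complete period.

a₀ = ⌊√1593⌋ = 39.
With m₀=0, d₀=1 and mₖ₊₁ = dₖaₖ − mₖ, dₖ₊₁ = (n − mₖ₊₁²)/dₖ, aₖ₊₁ = ⌊(a₀+mₖ₊₁)/dₖ₊₁⌋:
  k=1: m=39, d=72, a=1
  k=2: m=33, d=7, a=10
  k=3: m=37, d=32, a=2
  k=4: m=27, d=27, a=2
  k=5: m=27, d=32, a=2
  k=6: m=37, d=7, a=10
  k=7: m=33, d=72, a=1
  k=8: m=39, d=1, a=78
d=1 and a=2a₀=78 at k=8, so the next step gives (m, d) = (39, 72) again — its k=1 value — and the period has length 8.

[39; 1, 10, 2, 2, 2, 10, 1, 78]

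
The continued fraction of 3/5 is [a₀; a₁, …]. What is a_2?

3 = 0·5 + 3   →  a_0 = 0
5 = 1·3 + 2   →  a_1 = 1
3 = 1·2 + 1   →  a_2 = 1

1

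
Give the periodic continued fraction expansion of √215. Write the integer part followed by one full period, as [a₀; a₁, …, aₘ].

[14; 1, 1, 1, 28]

a₀ = ⌊√215⌋ = 14.
With m₀=0, d₀=1 and mₖ₊₁ = dₖaₖ − mₖ, dₖ₊₁ = (n − mₖ₊₁²)/dₖ, aₖ₊₁ = ⌊(a₀+mₖ₊₁)/dₖ₊₁⌋:
  k=1: m=14, d=19, a=1
  k=2: m=5, d=10, a=1
  k=3: m=5, d=19, a=1
  k=4: m=14, d=1, a=28
d=1 and a=2a₀=28 at k=4, so the next step gives (m, d) = (14, 19) again — its k=1 value — and the period has length 4.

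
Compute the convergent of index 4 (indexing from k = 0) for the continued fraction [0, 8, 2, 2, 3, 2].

Using pₖ = aₖpₖ₋₁ + pₖ₋₂, qₖ = aₖqₖ₋₁ + qₖ₋₂ (with p₋₁=1, p₋₂=0, q₋₁=0, q₋₂=1):
  k=0: a=0, p=0, q=1
  k=1: a=8, p=1, q=8
  k=2: a=2, p=2, q=17
  k=3: a=2, p=5, q=42
  k=4: a=3, p=17, q=143

17/143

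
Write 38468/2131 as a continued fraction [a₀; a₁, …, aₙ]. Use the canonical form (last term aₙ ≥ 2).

[18; 19, 2, 1, 2, 6, 2]

38468 = 18×2131 + 110
2131 = 19×110 + 41
110 = 2×41 + 28
41 = 1×28 + 13
28 = 2×13 + 2
13 = 6×2 + 1
2 = 2×1 + 0  (stop)
So 38468/2131 = [18; 19, 2, 1, 2, 6, 2].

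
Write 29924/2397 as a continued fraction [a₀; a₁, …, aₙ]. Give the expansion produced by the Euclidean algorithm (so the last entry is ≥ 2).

[12; 2, 15, 15, 2, 2]

29924 = 12*2397 + 1160
2397 = 2*1160 + 77
1160 = 15*77 + 5
77 = 15*5 + 2
5 = 2*2 + 1
2 = 2*1 + 0  (stop)
So 29924/2397 = [12; 2, 15, 15, 2, 2].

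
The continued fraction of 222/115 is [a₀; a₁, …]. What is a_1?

222 = 1·115 + 107   →  a_0 = 1
115 = 1·107 + 8   →  a_1 = 1

1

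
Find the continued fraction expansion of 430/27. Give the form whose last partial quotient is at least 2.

[15; 1, 12, 2]

430 = 15·27 + 25
27 = 1·25 + 2
25 = 12·2 + 1
2 = 2·1 + 0  (stop)
So 430/27 = [15; 1, 12, 2].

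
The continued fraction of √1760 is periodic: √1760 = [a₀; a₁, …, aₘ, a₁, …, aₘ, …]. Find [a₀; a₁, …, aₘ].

[41; 1, 19, 1, 82]

a₀ = ⌊√1760⌋ = 41.
With m₀=0, d₀=1 and mₖ₊₁ = dₖaₖ − mₖ, dₖ₊₁ = (n − mₖ₊₁²)/dₖ, aₖ₊₁ = ⌊(a₀+mₖ₊₁)/dₖ₊₁⌋:
  k=1: m=41, d=79, a=1
  k=2: m=38, d=4, a=19
  k=3: m=38, d=79, a=1
  k=4: m=41, d=1, a=82
d=1 and a=2a₀=82 at k=4, so the next step gives (m, d) = (41, 79) again — its k=1 value — and the period has length 4.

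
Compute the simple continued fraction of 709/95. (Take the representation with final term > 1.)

709 = 7×95 + 44
95 = 2×44 + 7
44 = 6×7 + 2
7 = 3×2 + 1
2 = 2×1 + 0  (stop)
So 709/95 = [7; 2, 6, 3, 2].

[7; 2, 6, 3, 2]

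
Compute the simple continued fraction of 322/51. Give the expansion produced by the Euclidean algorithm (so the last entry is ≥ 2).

[6; 3, 5, 3]

322 = 6*51 + 16
51 = 3*16 + 3
16 = 5*3 + 1
3 = 3*1 + 0  (stop)
So 322/51 = [6; 3, 5, 3].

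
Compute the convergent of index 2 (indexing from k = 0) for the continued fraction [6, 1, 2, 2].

Using pₖ = aₖpₖ₋₁ + pₖ₋₂, qₖ = aₖqₖ₋₁ + qₖ₋₂ (with p₋₁=1, p₋₂=0, q₋₁=0, q₋₂=1):
  k=0: a=6, p=6, q=1
  k=1: a=1, p=7, q=1
  k=2: a=2, p=20, q=3

20/3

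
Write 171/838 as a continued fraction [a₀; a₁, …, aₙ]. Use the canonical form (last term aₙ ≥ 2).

171 = 0*838 + 171
838 = 4*171 + 154
171 = 1*154 + 17
154 = 9*17 + 1
17 = 17*1 + 0  (stop)
So 171/838 = [0; 4, 1, 9, 17].

[0; 4, 1, 9, 17]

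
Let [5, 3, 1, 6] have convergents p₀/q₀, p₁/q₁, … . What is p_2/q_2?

21/4

Using pₖ = aₖpₖ₋₁ + pₖ₋₂, qₖ = aₖqₖ₋₁ + qₖ₋₂ (with p₋₁=1, p₋₂=0, q₋₁=0, q₋₂=1):
  k=0: a=5, p=5, q=1
  k=1: a=3, p=16, q=3
  k=2: a=1, p=21, q=4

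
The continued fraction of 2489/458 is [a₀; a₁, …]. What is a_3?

3

2489 = 5·458 + 199   →  a_0 = 5
458 = 2·199 + 60   →  a_1 = 2
199 = 3·60 + 19   →  a_2 = 3
60 = 3·19 + 3   →  a_3 = 3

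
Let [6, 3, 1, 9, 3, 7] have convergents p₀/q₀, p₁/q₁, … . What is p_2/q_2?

Using pₖ = aₖpₖ₋₁ + pₖ₋₂, qₖ = aₖqₖ₋₁ + qₖ₋₂ (with p₋₁=1, p₋₂=0, q₋₁=0, q₋₂=1):
  k=0: a=6, p=6, q=1
  k=1: a=3, p=19, q=3
  k=2: a=1, p=25, q=4

25/4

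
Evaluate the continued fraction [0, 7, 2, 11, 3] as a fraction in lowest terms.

71/531

Fold from the inside: start with 3/1.
  11 + 1/3 = 34/3
  2 + 3/34 = 71/34
  7 + 34/71 = 531/71
  0 + 71/531 = 71/531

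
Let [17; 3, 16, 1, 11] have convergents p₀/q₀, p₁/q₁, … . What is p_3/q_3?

Using pₖ = aₖpₖ₋₁ + pₖ₋₂, qₖ = aₖqₖ₋₁ + qₖ₋₂ (with p₋₁=1, p₋₂=0, q₋₁=0, q₋₂=1):
  k=0: a=17, p=17, q=1
  k=1: a=3, p=52, q=3
  k=2: a=16, p=849, q=49
  k=3: a=1, p=901, q=52

901/52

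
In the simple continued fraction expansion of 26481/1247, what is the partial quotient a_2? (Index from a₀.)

26481 = 21·1247 + 294   →  a_0 = 21
1247 = 4·294 + 71   →  a_1 = 4
294 = 4·71 + 10   →  a_2 = 4

4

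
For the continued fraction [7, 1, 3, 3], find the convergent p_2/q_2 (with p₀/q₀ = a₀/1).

Using pₖ = aₖpₖ₋₁ + pₖ₋₂, qₖ = aₖqₖ₋₁ + qₖ₋₂ (with p₋₁=1, p₋₂=0, q₋₁=0, q₋₂=1):
  k=0: a=7, p=7, q=1
  k=1: a=1, p=8, q=1
  k=2: a=3, p=31, q=4

31/4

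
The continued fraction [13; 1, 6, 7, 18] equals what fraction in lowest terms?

12571/907

Fold from the inside: start with 18/1.
  7 + 1/18 = 127/18
  6 + 18/127 = 780/127
  1 + 127/780 = 907/780
  13 + 780/907 = 12571/907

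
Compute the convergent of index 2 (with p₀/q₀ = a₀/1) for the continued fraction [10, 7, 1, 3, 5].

Using pₖ = aₖpₖ₋₁ + pₖ₋₂, qₖ = aₖqₖ₋₁ + qₖ₋₂ (with p₋₁=1, p₋₂=0, q₋₁=0, q₋₂=1):
  k=0: a=10, p=10, q=1
  k=1: a=7, p=71, q=7
  k=2: a=1, p=81, q=8

81/8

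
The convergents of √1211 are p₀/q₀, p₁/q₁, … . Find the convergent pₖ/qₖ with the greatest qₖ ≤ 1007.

√1211 = [34; 1, 3, 1, 68, …] (period length 4).
Convergents:
  p_0/q_0 = 34/1
  p_1/q_1 = 35/1
  p_2/q_2 = 139/4
  p_3/q_3 = 174/5
  p_4/q_4 = 11971/344
  p_5/q_5 = 12145/349
  p_6/q_6 = 48406/1391
q_5 = 349 ≤ 1007 < 1391 = q_6, so the answer is 12145/349.

12145/349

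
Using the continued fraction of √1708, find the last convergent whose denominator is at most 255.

7687/186

√1708 = [41; 3, 20, 3, 82, …] (period length 4).
Convergents:
  p_0/q_0 = 41/1
  p_1/q_1 = 124/3
  p_2/q_2 = 2521/61
  p_3/q_3 = 7687/186
  p_4/q_4 = 632855/15313
q_3 = 186 ≤ 255 < 15313 = q_4, so the answer is 7687/186.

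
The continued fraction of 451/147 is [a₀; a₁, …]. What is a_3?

2

451 = 3·147 + 10   →  a_0 = 3
147 = 14·10 + 7   →  a_1 = 14
10 = 1·7 + 3   →  a_2 = 1
7 = 2·3 + 1   →  a_3 = 2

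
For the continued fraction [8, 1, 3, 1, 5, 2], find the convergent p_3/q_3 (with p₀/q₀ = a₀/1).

44/5

Using pₖ = aₖpₖ₋₁ + pₖ₋₂, qₖ = aₖqₖ₋₁ + qₖ₋₂ (with p₋₁=1, p₋₂=0, q₋₁=0, q₋₂=1):
  k=0: a=8, p=8, q=1
  k=1: a=1, p=9, q=1
  k=2: a=3, p=35, q=4
  k=3: a=1, p=44, q=5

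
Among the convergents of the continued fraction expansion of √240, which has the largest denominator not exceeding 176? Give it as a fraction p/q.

1921/124

√240 = [15; 2, 30, …] (period length 2).
Convergents:
  p_0/q_0 = 15/1
  p_1/q_1 = 31/2
  p_2/q_2 = 945/61
  p_3/q_3 = 1921/124
  p_4/q_4 = 58575/3781
q_3 = 124 ≤ 176 < 3781 = q_4, so the answer is 1921/124.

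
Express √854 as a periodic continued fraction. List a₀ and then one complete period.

[29; 4, 2, 11, 4, 11, 2, 4, 58]

a₀ = ⌊√854⌋ = 29.
With m₀=0, d₀=1 and mₖ₊₁ = dₖaₖ − mₖ, dₖ₊₁ = (n − mₖ₊₁²)/dₖ, aₖ₊₁ = ⌊(a₀+mₖ₊₁)/dₖ₊₁⌋:
  k=1: m=29, d=13, a=4
  k=2: m=23, d=25, a=2
  k=3: m=27, d=5, a=11
  k=4: m=28, d=14, a=4
  k=5: m=28, d=5, a=11
  k=6: m=27, d=25, a=2
  k=7: m=23, d=13, a=4
  k=8: m=29, d=1, a=58
d=1 and a=2a₀=58 at k=8, so the next step gives (m, d) = (29, 13) again — its k=1 value — and the period has length 8.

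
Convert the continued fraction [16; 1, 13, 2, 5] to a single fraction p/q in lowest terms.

Fold from the inside: start with 5/1.
  2 + 1/5 = 11/5
  13 + 5/11 = 148/11
  1 + 11/148 = 159/148
  16 + 148/159 = 2692/159

2692/159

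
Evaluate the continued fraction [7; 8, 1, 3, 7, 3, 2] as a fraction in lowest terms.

Fold from the inside: start with 2/1.
  3 + 1/2 = 7/2
  7 + 2/7 = 51/7
  3 + 7/51 = 160/51
  1 + 51/160 = 211/160
  8 + 160/211 = 1848/211
  7 + 211/1848 = 13147/1848

13147/1848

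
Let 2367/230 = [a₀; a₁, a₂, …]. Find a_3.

3

2367 = 10·230 + 67   →  a_0 = 10
230 = 3·67 + 29   →  a_1 = 3
67 = 2·29 + 9   →  a_2 = 2
29 = 3·9 + 2   →  a_3 = 3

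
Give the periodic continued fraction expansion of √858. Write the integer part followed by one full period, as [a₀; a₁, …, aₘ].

[29; 3, 2, 3, 58]

a₀ = ⌊√858⌋ = 29.
With m₀=0, d₀=1 and mₖ₊₁ = dₖaₖ − mₖ, dₖ₊₁ = (n − mₖ₊₁²)/dₖ, aₖ₊₁ = ⌊(a₀+mₖ₊₁)/dₖ₊₁⌋:
  k=1: m=29, d=17, a=3
  k=2: m=22, d=22, a=2
  k=3: m=22, d=17, a=3
  k=4: m=29, d=1, a=58
d=1 and a=2a₀=58 at k=4, so the next step gives (m, d) = (29, 17) again — its k=1 value — and the period has length 4.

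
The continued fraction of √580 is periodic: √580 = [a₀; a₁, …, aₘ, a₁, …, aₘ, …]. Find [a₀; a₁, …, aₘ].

a₀ = ⌊√580⌋ = 24.
With m₀=0, d₀=1 and mₖ₊₁ = dₖaₖ − mₖ, dₖ₊₁ = (n − mₖ₊₁²)/dₖ, aₖ₊₁ = ⌊(a₀+mₖ₊₁)/dₖ₊₁⌋:
  k=1: m=24, d=4, a=12
  k=2: m=24, d=1, a=48
d=1 and a=2a₀=48 at k=2, so the next step gives (m, d) = (24, 4) again — its k=1 value — and the period has length 2.

[24; 12, 48]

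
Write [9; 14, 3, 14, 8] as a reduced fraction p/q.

Fold from the inside: start with 8/1.
  14 + 1/8 = 113/8
  3 + 8/113 = 347/113
  14 + 113/347 = 4971/347
  9 + 347/4971 = 45086/4971

45086/4971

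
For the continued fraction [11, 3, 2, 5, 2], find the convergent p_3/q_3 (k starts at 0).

429/38

Using pₖ = aₖpₖ₋₁ + pₖ₋₂, qₖ = aₖqₖ₋₁ + qₖ₋₂ (with p₋₁=1, p₋₂=0, q₋₁=0, q₋₂=1):
  k=0: a=11, p=11, q=1
  k=1: a=3, p=34, q=3
  k=2: a=2, p=79, q=7
  k=3: a=5, p=429, q=38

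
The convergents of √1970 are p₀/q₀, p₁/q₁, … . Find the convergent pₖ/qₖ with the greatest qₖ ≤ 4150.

√1970 = [44; 2, 1, 1, 2, 88, …] (period length 5).
Convergents:
  p_0/q_0 = 44/1
  p_1/q_1 = 89/2
  p_2/q_2 = 133/3
  p_3/q_3 = 222/5
  p_4/q_4 = 577/13
  p_5/q_5 = 50998/1149
  p_6/q_6 = 102573/2311
  p_7/q_7 = 153571/3460
  p_8/q_8 = 256144/5771
q_7 = 3460 ≤ 4150 < 5771 = q_8, so the answer is 153571/3460.

153571/3460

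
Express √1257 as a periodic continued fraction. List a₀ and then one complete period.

[35; 2, 4, 1, 22, 1, 4, 2, 70]

a₀ = ⌊√1257⌋ = 35.
With m₀=0, d₀=1 and mₖ₊₁ = dₖaₖ − mₖ, dₖ₊₁ = (n − mₖ₊₁²)/dₖ, aₖ₊₁ = ⌊(a₀+mₖ₊₁)/dₖ₊₁⌋:
  k=1: m=35, d=32, a=2
  k=2: m=29, d=13, a=4
  k=3: m=23, d=56, a=1
  k=4: m=33, d=3, a=22
  k=5: m=33, d=56, a=1
  k=6: m=23, d=13, a=4
  k=7: m=29, d=32, a=2
  k=8: m=35, d=1, a=70
d=1 and a=2a₀=70 at k=8, so the next step gives (m, d) = (35, 32) again — its k=1 value — and the period has length 8.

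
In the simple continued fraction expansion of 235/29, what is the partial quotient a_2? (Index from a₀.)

235 = 8·29 + 3   →  a_0 = 8
29 = 9·3 + 2   →  a_1 = 9
3 = 1·2 + 1   →  a_2 = 1

1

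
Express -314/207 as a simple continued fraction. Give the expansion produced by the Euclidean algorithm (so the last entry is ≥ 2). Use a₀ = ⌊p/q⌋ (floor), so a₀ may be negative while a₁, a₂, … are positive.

-314 = -2*207 + 100
207 = 2*100 + 7
100 = 14*7 + 2
7 = 3*2 + 1
2 = 2*1 + 0  (stop)
So -314/207 = [-2; 2, 14, 3, 2].

[-2; 2, 14, 3, 2]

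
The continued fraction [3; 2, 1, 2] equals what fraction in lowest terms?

27/8

Using pₖ = aₖpₖ₋₁ + pₖ₋₂ and qₖ = aₖqₖ₋₁ + qₖ₋₂:
  k=0: a=3, p=3, q=1
  k=1: a=2, p=7, q=2
  k=2: a=1, p=10, q=3
  k=3: a=2, p=27, q=8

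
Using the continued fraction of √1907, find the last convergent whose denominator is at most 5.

131/3

√1907 = [43; 1, 2, 43, 2, 1, 86, …] (period length 6).
Convergents:
  p_0/q_0 = 43/1
  p_1/q_1 = 44/1
  p_2/q_2 = 131/3
  p_3/q_3 = 5677/130
q_2 = 3 ≤ 5 < 130 = q_3, so the answer is 131/3.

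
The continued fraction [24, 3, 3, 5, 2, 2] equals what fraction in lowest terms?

6926/285

Using pₖ = aₖpₖ₋₁ + pₖ₋₂ and qₖ = aₖqₖ₋₁ + qₖ₋₂:
  k=0: a=24, p=24, q=1
  k=1: a=3, p=73, q=3
  k=2: a=3, p=243, q=10
  k=3: a=5, p=1288, q=53
  k=4: a=2, p=2819, q=116
  k=5: a=2, p=6926, q=285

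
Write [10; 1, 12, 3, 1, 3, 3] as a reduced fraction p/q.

Using pₖ = aₖpₖ₋₁ + pₖ₋₂ and qₖ = aₖqₖ₋₁ + qₖ₋₂:
  k=0: a=10, p=10, q=1
  k=1: a=1, p=11, q=1
  k=2: a=12, p=142, q=13
  k=3: a=3, p=437, q=40
  k=4: a=1, p=579, q=53
  k=5: a=3, p=2174, q=199
  k=6: a=3, p=7101, q=650

7101/650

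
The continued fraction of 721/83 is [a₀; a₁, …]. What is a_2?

721 = 8·83 + 57   →  a_0 = 8
83 = 1·57 + 26   →  a_1 = 1
57 = 2·26 + 5   →  a_2 = 2

2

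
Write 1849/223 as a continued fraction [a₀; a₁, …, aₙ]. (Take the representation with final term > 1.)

1849 = 8·223 + 65
223 = 3·65 + 28
65 = 2·28 + 9
28 = 3·9 + 1
9 = 9·1 + 0  (stop)
So 1849/223 = [8; 3, 2, 3, 9].

[8; 3, 2, 3, 9]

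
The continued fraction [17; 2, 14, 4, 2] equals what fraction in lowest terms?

4633/265

Fold from the inside: start with 2/1.
  4 + 1/2 = 9/2
  14 + 2/9 = 128/9
  2 + 9/128 = 265/128
  17 + 128/265 = 4633/265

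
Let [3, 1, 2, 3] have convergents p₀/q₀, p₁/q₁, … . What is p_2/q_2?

Using pₖ = aₖpₖ₋₁ + pₖ₋₂, qₖ = aₖqₖ₋₁ + qₖ₋₂ (with p₋₁=1, p₋₂=0, q₋₁=0, q₋₂=1):
  k=0: a=3, p=3, q=1
  k=1: a=1, p=4, q=1
  k=2: a=2, p=11, q=3

11/3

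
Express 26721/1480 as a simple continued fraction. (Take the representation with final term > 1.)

26721 = 18×1480 + 81
1480 = 18×81 + 22
81 = 3×22 + 15
22 = 1×15 + 7
15 = 2×7 + 1
7 = 7×1 + 0  (stop)
So 26721/1480 = [18; 18, 3, 1, 2, 7].

[18; 18, 3, 1, 2, 7]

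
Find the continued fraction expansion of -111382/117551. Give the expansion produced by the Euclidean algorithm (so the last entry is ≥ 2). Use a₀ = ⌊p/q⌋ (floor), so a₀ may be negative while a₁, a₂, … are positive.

[-1; 19, 18, 6, 1, 15, 3]

-111382 = -1*117551 + 6169
117551 = 19*6169 + 340
6169 = 18*340 + 49
340 = 6*49 + 46
49 = 1*46 + 3
46 = 15*3 + 1
3 = 3*1 + 0  (stop)
So -111382/117551 = [-1; 19, 18, 6, 1, 15, 3].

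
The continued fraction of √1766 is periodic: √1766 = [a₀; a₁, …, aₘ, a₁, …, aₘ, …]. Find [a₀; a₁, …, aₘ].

a₀ = ⌊√1766⌋ = 42.
With m₀=0, d₀=1 and mₖ₊₁ = dₖaₖ − mₖ, dₖ₊₁ = (n − mₖ₊₁²)/dₖ, aₖ₊₁ = ⌊(a₀+mₖ₊₁)/dₖ₊₁⌋:
  k=1: m=42, d=2, a=42
  k=2: m=42, d=1, a=84
d=1 and a=2a₀=84 at k=2, so the next step gives (m, d) = (42, 2) again — its k=1 value — and the period has length 2.

[42; 42, 84]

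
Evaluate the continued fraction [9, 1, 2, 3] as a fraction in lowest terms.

97/10

Using pₖ = aₖpₖ₋₁ + pₖ₋₂ and qₖ = aₖqₖ₋₁ + qₖ₋₂:
  k=0: a=9, p=9, q=1
  k=1: a=1, p=10, q=1
  k=2: a=2, p=29, q=3
  k=3: a=3, p=97, q=10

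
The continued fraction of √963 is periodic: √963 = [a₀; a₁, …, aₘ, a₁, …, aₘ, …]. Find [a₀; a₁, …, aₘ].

a₀ = ⌊√963⌋ = 31.
With m₀=0, d₀=1 and mₖ₊₁ = dₖaₖ − mₖ, dₖ₊₁ = (n − mₖ₊₁²)/dₖ, aₖ₊₁ = ⌊(a₀+mₖ₊₁)/dₖ₊₁⌋:
  k=1: m=31, d=2, a=31
  k=2: m=31, d=1, a=62
d=1 and a=2a₀=62 at k=2, so the next step gives (m, d) = (31, 2) again — its k=1 value — and the period has length 2.

[31; 31, 62]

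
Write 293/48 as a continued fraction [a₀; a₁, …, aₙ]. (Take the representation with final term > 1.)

293 = 6·48 + 5
48 = 9·5 + 3
5 = 1·3 + 2
3 = 1·2 + 1
2 = 2·1 + 0  (stop)
So 293/48 = [6; 9, 1, 1, 2].

[6; 9, 1, 1, 2]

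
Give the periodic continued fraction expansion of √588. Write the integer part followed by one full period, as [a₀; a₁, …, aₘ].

[24; 4, 48]

a₀ = ⌊√588⌋ = 24.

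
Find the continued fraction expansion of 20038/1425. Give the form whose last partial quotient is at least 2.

20038 = 14*1425 + 88
1425 = 16*88 + 17
88 = 5*17 + 3
17 = 5*3 + 2
3 = 1*2 + 1
2 = 2*1 + 0  (stop)
So 20038/1425 = [14; 16, 5, 5, 1, 2].

[14; 16, 5, 5, 1, 2]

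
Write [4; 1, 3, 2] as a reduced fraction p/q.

43/9

Fold from the inside: start with 2/1.
  3 + 1/2 = 7/2
  1 + 2/7 = 9/7
  4 + 7/9 = 43/9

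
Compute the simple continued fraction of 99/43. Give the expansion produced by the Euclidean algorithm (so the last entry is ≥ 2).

[2; 3, 3, 4]

99 = 2×43 + 13
43 = 3×13 + 4
13 = 3×4 + 1
4 = 4×1 + 0  (stop)
So 99/43 = [2; 3, 3, 4].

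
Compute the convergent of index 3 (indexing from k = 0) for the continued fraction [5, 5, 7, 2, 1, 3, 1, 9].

400/77

Using pₖ = aₖpₖ₋₁ + pₖ₋₂, qₖ = aₖqₖ₋₁ + qₖ₋₂ (with p₋₁=1, p₋₂=0, q₋₁=0, q₋₂=1):
  k=0: a=5, p=5, q=1
  k=1: a=5, p=26, q=5
  k=2: a=7, p=187, q=36
  k=3: a=2, p=400, q=77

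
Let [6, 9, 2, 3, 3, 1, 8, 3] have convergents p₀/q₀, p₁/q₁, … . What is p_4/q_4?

1325/217

Using pₖ = aₖpₖ₋₁ + pₖ₋₂, qₖ = aₖqₖ₋₁ + qₖ₋₂ (with p₋₁=1, p₋₂=0, q₋₁=0, q₋₂=1):
  k=0: a=6, p=6, q=1
  k=1: a=9, p=55, q=9
  k=2: a=2, p=116, q=19
  k=3: a=3, p=403, q=66
  k=4: a=3, p=1325, q=217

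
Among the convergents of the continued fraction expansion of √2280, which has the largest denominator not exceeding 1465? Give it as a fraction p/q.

54673/1145

√2280 = [47; 1, 2, 1, 94, …] (period length 4).
Convergents:
  p_0/q_0 = 47/1
  p_1/q_1 = 48/1
  p_2/q_2 = 143/3
  p_3/q_3 = 191/4
  p_4/q_4 = 18097/379
  p_5/q_5 = 18288/383
  p_6/q_6 = 54673/1145
  p_7/q_7 = 72961/1528
q_6 = 1145 ≤ 1465 < 1528 = q_7, so the answer is 54673/1145.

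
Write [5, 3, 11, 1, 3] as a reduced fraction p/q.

Fold from the inside: start with 3/1.
  1 + 1/3 = 4/3
  11 + 3/4 = 47/4
  3 + 4/47 = 145/47
  5 + 47/145 = 772/145

772/145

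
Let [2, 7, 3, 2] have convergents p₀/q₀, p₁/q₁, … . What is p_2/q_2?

Using pₖ = aₖpₖ₋₁ + pₖ₋₂, qₖ = aₖqₖ₋₁ + qₖ₋₂ (with p₋₁=1, p₋₂=0, q₋₁=0, q₋₂=1):
  k=0: a=2, p=2, q=1
  k=1: a=7, p=15, q=7
  k=2: a=3, p=47, q=22

47/22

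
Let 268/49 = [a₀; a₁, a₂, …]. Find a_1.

2

268 = 5·49 + 23   →  a_0 = 5
49 = 2·23 + 3   →  a_1 = 2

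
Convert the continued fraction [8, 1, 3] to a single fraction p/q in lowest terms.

35/4

Fold from the inside: start with 3/1.
  1 + 1/3 = 4/3
  8 + 3/4 = 35/4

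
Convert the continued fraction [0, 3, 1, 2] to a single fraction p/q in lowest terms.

3/11

Fold from the inside: start with 2/1.
  1 + 1/2 = 3/2
  3 + 2/3 = 11/3
  0 + 3/11 = 3/11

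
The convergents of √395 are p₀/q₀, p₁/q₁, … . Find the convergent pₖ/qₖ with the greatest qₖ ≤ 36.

159/8

√395 = [19; 1, 6, 1, 38, …] (period length 4).
Convergents:
  p_0/q_0 = 19/1
  p_1/q_1 = 20/1
  p_2/q_2 = 139/7
  p_3/q_3 = 159/8
  p_4/q_4 = 6181/311
q_3 = 8 ≤ 36 < 311 = q_4, so the answer is 159/8.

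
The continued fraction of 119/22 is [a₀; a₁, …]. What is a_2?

119 = 5·22 + 9   →  a_0 = 5
22 = 2·9 + 4   →  a_1 = 2
9 = 2·4 + 1   →  a_2 = 2

2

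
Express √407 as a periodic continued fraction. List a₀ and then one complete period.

[20; 5, 1, 2, 1, 5, 40]

a₀ = ⌊√407⌋ = 20.
With m₀=0, d₀=1 and mₖ₊₁ = dₖaₖ − mₖ, dₖ₊₁ = (n − mₖ₊₁²)/dₖ, aₖ₊₁ = ⌊(a₀+mₖ₊₁)/dₖ₊₁⌋:
  k=1: m=20, d=7, a=5
  k=2: m=15, d=26, a=1
  k=3: m=11, d=11, a=2
  k=4: m=11, d=26, a=1
  k=5: m=15, d=7, a=5
  k=6: m=20, d=1, a=40
d=1 and a=2a₀=40 at k=6, so the next step gives (m, d) = (20, 7) again — its k=1 value — and the period has length 6.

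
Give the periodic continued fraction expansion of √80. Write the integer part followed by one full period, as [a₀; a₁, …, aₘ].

a₀ = ⌊√80⌋ = 8.
With m₀=0, d₀=1 and mₖ₊₁ = dₖaₖ − mₖ, dₖ₊₁ = (n − mₖ₊₁²)/dₖ, aₖ₊₁ = ⌊(a₀+mₖ₊₁)/dₖ₊₁⌋:
  k=1: m=8, d=16, a=1
  k=2: m=8, d=1, a=16
d=1 and a=2a₀=16 at k=2, so the next step gives (m, d) = (8, 16) again — its k=1 value — and the period has length 2.

[8; 1, 16]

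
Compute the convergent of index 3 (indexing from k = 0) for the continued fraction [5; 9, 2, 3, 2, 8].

Using pₖ = aₖpₖ₋₁ + pₖ₋₂, qₖ = aₖqₖ₋₁ + qₖ₋₂ (with p₋₁=1, p₋₂=0, q₋₁=0, q₋₂=1):
  k=0: a=5, p=5, q=1
  k=1: a=9, p=46, q=9
  k=2: a=2, p=97, q=19
  k=3: a=3, p=337, q=66

337/66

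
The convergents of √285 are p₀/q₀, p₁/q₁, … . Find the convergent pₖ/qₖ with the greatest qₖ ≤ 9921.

82367/4879

√285 = [16; 1, 7, 2, 7, 1, 32, …] (period length 6).
Convergents:
  p_0/q_0 = 16/1
  p_1/q_1 = 17/1
  p_2/q_2 = 135/8
  p_3/q_3 = 287/17
  p_4/q_4 = 2144/127
  p_5/q_5 = 2431/144
  p_6/q_6 = 79936/4735
  p_7/q_7 = 82367/4879
  p_8/q_8 = 656505/38888
q_7 = 4879 ≤ 9921 < 38888 = q_8, so the answer is 82367/4879.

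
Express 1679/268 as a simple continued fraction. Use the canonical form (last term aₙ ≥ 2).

[6; 3, 1, 3, 2, 3, 2]

1679 = 6*268 + 71
268 = 3*71 + 55
71 = 1*55 + 16
55 = 3*16 + 7
16 = 2*7 + 2
7 = 3*2 + 1
2 = 2*1 + 0  (stop)
So 1679/268 = [6; 3, 1, 3, 2, 3, 2].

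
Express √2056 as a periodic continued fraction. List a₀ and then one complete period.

a₀ = ⌊√2056⌋ = 45.

[45; 2, 1, 10, 1, 2, 90]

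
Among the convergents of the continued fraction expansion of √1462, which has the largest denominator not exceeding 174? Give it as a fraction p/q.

2753/72

√1462 = [38; 4, 4, 4, 76, …] (period length 4).
Convergents:
  p_0/q_0 = 38/1
  p_1/q_1 = 153/4
  p_2/q_2 = 650/17
  p_3/q_3 = 2753/72
  p_4/q_4 = 209878/5489
q_3 = 72 ≤ 174 < 5489 = q_4, so the answer is 2753/72.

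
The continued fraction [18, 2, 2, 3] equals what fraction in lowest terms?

Using pₖ = aₖpₖ₋₁ + pₖ₋₂ and qₖ = aₖqₖ₋₁ + qₖ₋₂:
  k=0: a=18, p=18, q=1
  k=1: a=2, p=37, q=2
  k=2: a=2, p=92, q=5
  k=3: a=3, p=313, q=17

313/17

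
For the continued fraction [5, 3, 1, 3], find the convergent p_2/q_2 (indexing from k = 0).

21/4

Using pₖ = aₖpₖ₋₁ + pₖ₋₂, qₖ = aₖqₖ₋₁ + qₖ₋₂ (with p₋₁=1, p₋₂=0, q₋₁=0, q₋₂=1):
  k=0: a=5, p=5, q=1
  k=1: a=3, p=16, q=3
  k=2: a=1, p=21, q=4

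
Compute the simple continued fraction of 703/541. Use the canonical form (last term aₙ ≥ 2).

[1; 3, 2, 1, 17, 3]

703 = 1×541 + 162
541 = 3×162 + 55
162 = 2×55 + 52
55 = 1×52 + 3
52 = 17×3 + 1
3 = 3×1 + 0  (stop)
So 703/541 = [1; 3, 2, 1, 17, 3].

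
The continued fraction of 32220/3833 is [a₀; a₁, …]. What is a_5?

32220 = 8·3833 + 1556   →  a_0 = 8
3833 = 2·1556 + 721   →  a_1 = 2
1556 = 2·721 + 114   →  a_2 = 2
721 = 6·114 + 37   →  a_3 = 6
114 = 3·37 + 3   →  a_4 = 3
37 = 12·3 + 1   →  a_5 = 12

12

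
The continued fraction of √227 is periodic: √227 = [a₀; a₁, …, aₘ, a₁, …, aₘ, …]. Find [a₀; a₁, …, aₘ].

[15; 15, 30]

a₀ = ⌊√227⌋ = 15.
With m₀=0, d₀=1 and mₖ₊₁ = dₖaₖ − mₖ, dₖ₊₁ = (n − mₖ₊₁²)/dₖ, aₖ₊₁ = ⌊(a₀+mₖ₊₁)/dₖ₊₁⌋:
  k=1: m=15, d=2, a=15
  k=2: m=15, d=1, a=30
d=1 and a=2a₀=30 at k=2, so the next step gives (m, d) = (15, 2) again — its k=1 value — and the period has length 2.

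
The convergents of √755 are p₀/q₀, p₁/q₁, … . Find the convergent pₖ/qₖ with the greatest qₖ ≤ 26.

√755 = [27; 2, 10, 2, 54, …] (period length 4).
Convergents:
  p_0/q_0 = 27/1
  p_1/q_1 = 55/2
  p_2/q_2 = 577/21
  p_3/q_3 = 1209/44
q_2 = 21 ≤ 26 < 44 = q_3, so the answer is 577/21.

577/21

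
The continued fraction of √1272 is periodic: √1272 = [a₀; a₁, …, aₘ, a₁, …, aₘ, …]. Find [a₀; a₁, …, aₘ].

a₀ = ⌊√1272⌋ = 35.

[35; 1, 1, 1, 70]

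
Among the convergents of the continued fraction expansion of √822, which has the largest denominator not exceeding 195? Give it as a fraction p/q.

√822 = [28; 1, 2, 28, 2, 1, 56, …] (period length 6).
Convergents:
  p_0/q_0 = 28/1
  p_1/q_1 = 29/1
  p_2/q_2 = 86/3
  p_3/q_3 = 2437/85
  p_4/q_4 = 4960/173
  p_5/q_5 = 7397/258
q_4 = 173 ≤ 195 < 258 = q_5, so the answer is 4960/173.

4960/173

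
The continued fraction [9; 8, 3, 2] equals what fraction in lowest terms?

529/58

Fold from the inside: start with 2/1.
  3 + 1/2 = 7/2
  8 + 2/7 = 58/7
  9 + 7/58 = 529/58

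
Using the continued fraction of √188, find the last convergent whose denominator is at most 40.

√188 = [13; 1, 2, 2, 6, 2, 2, 1, 26, …] (period length 8).
Convergents:
  p_0/q_0 = 13/1
  p_1/q_1 = 14/1
  p_2/q_2 = 41/3
  p_3/q_3 = 96/7
  p_4/q_4 = 617/45
q_3 = 7 ≤ 40 < 45 = q_4, so the answer is 96/7.

96/7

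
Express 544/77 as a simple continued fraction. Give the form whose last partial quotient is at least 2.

544 = 7·77 + 5
77 = 15·5 + 2
5 = 2·2 + 1
2 = 2·1 + 0  (stop)
So 544/77 = [7; 15, 2, 2].

[7; 15, 2, 2]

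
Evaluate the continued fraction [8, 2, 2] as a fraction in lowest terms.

42/5

Using pₖ = aₖpₖ₋₁ + pₖ₋₂ and qₖ = aₖqₖ₋₁ + qₖ₋₂:
  k=0: a=8, p=8, q=1
  k=1: a=2, p=17, q=2
  k=2: a=2, p=42, q=5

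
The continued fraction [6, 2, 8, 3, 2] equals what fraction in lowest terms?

Using pₖ = aₖpₖ₋₁ + pₖ₋₂ and qₖ = aₖqₖ₋₁ + qₖ₋₂:
  k=0: a=6, p=6, q=1
  k=1: a=2, p=13, q=2
  k=2: a=8, p=110, q=17
  k=3: a=3, p=343, q=53
  k=4: a=2, p=796, q=123

796/123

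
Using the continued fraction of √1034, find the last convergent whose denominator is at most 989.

15885/494

√1034 = [32; 6, 2, 2, 2, 6, 64, …] (period length 6).
Convergents:
  p_0/q_0 = 32/1
  p_1/q_1 = 193/6
  p_2/q_2 = 418/13
  p_3/q_3 = 1029/32
  p_4/q_4 = 2476/77
  p_5/q_5 = 15885/494
  p_6/q_6 = 1019116/31693
q_5 = 494 ≤ 989 < 31693 = q_6, so the answer is 15885/494.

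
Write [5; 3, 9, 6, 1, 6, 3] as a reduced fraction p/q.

22851/4294

Fold from the inside: start with 3/1.
  6 + 1/3 = 19/3
  1 + 3/19 = 22/19
  6 + 19/22 = 151/22
  9 + 22/151 = 1381/151
  3 + 151/1381 = 4294/1381
  5 + 1381/4294 = 22851/4294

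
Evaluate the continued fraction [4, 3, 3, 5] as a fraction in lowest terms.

Fold from the inside: start with 5/1.
  3 + 1/5 = 16/5
  3 + 5/16 = 53/16
  4 + 16/53 = 228/53

228/53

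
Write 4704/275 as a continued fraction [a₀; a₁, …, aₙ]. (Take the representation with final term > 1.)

[17; 9, 2, 14]

4704 = 17*275 + 29
275 = 9*29 + 14
29 = 2*14 + 1
14 = 14*1 + 0  (stop)
So 4704/275 = [17; 9, 2, 14].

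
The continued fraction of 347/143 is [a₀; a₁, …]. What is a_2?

347 = 2·143 + 61   →  a_0 = 2
143 = 2·61 + 21   →  a_1 = 2
61 = 2·21 + 19   →  a_2 = 2

2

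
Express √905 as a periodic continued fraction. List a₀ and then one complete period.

[30; 12, 60]

a₀ = ⌊√905⌋ = 30.
With m₀=0, d₀=1 and mₖ₊₁ = dₖaₖ − mₖ, dₖ₊₁ = (n − mₖ₊₁²)/dₖ, aₖ₊₁ = ⌊(a₀+mₖ₊₁)/dₖ₊₁⌋:
  k=1: m=30, d=5, a=12
  k=2: m=30, d=1, a=60
d=1 and a=2a₀=60 at k=2, so the next step gives (m, d) = (30, 5) again — its k=1 value — and the period has length 2.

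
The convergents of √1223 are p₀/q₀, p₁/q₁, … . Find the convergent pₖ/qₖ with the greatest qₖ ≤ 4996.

√1223 = [34; 1, 33, 1, 68, …] (period length 4).
Convergents:
  p_0/q_0 = 34/1
  p_1/q_1 = 35/1
  p_2/q_2 = 1189/34
  p_3/q_3 = 1224/35
  p_4/q_4 = 84421/2414
  p_5/q_5 = 85645/2449
  p_6/q_6 = 2910706/83231
q_5 = 2449 ≤ 4996 < 83231 = q_6, so the answer is 85645/2449.

85645/2449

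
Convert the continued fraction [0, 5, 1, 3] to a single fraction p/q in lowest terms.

4/23

Fold from the inside: start with 3/1.
  1 + 1/3 = 4/3
  5 + 3/4 = 23/4
  0 + 4/23 = 4/23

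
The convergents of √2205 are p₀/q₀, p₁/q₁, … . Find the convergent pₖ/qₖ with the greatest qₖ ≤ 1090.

√2205 = [46; 1, 22, 2, 22, 1, 92, …] (period length 6).
Convergents:
  p_0/q_0 = 46/1
  p_1/q_1 = 47/1
  p_2/q_2 = 1080/23
  p_3/q_3 = 2207/47
  p_4/q_4 = 49634/1057
  p_5/q_5 = 51841/1104
q_4 = 1057 ≤ 1090 < 1104 = q_5, so the answer is 49634/1057.

49634/1057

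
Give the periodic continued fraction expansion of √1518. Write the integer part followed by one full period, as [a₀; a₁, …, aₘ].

[38; 1, 24, 1, 76]

a₀ = ⌊√1518⌋ = 38.
With m₀=0, d₀=1 and mₖ₊₁ = dₖaₖ − mₖ, dₖ₊₁ = (n − mₖ₊₁²)/dₖ, aₖ₊₁ = ⌊(a₀+mₖ₊₁)/dₖ₊₁⌋:
  k=1: m=38, d=74, a=1
  k=2: m=36, d=3, a=24
  k=3: m=36, d=74, a=1
  k=4: m=38, d=1, a=76
d=1 and a=2a₀=76 at k=4, so the next step gives (m, d) = (38, 74) again — its k=1 value — and the period has length 4.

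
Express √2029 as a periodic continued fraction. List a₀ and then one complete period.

a₀ = ⌊√2029⌋ = 45.
With m₀=0, d₀=1 and mₖ₊₁ = dₖaₖ − mₖ, dₖ₊₁ = (n − mₖ₊₁²)/dₖ, aₖ₊₁ = ⌊(a₀+mₖ₊₁)/dₖ₊₁⌋:
  k=1: m=45, d=4, a=22
  k=2: m=43, d=45, a=1
  k=3: m=2, d=45, a=1
  k=4: m=43, d=4, a=22
  k=5: m=45, d=1, a=90
d=1 and a=2a₀=90 at k=5, so the next step gives (m, d) = (45, 4) again — its k=1 value — and the period has length 5.

[45; 22, 1, 1, 22, 90]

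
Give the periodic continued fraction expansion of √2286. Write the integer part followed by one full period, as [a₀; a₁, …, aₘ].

[47; 1, 4, 3, 10, 3, 4, 1, 94]

a₀ = ⌊√2286⌋ = 47.
With m₀=0, d₀=1 and mₖ₊₁ = dₖaₖ − mₖ, dₖ₊₁ = (n − mₖ₊₁²)/dₖ, aₖ₊₁ = ⌊(a₀+mₖ₊₁)/dₖ₊₁⌋:
  k=1: m=47, d=77, a=1
  k=2: m=30, d=18, a=4
  k=3: m=42, d=29, a=3
  k=4: m=45, d=9, a=10
  k=5: m=45, d=29, a=3
  k=6: m=42, d=18, a=4
  k=7: m=30, d=77, a=1
  k=8: m=47, d=1, a=94
d=1 and a=2a₀=94 at k=8, so the next step gives (m, d) = (47, 77) again — its k=1 value — and the period has length 8.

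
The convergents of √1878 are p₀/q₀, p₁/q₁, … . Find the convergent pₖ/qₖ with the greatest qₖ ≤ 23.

130/3

√1878 = [43; 2, 1, 42, 1, 2, 86, …] (period length 6).
Convergents:
  p_0/q_0 = 43/1
  p_1/q_1 = 87/2
  p_2/q_2 = 130/3
  p_3/q_3 = 5547/128
q_2 = 3 ≤ 23 < 128 = q_3, so the answer is 130/3.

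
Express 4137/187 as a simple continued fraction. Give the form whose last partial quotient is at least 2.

4137 = 22·187 + 23
187 = 8·23 + 3
23 = 7·3 + 2
3 = 1·2 + 1
2 = 2·1 + 0  (stop)
So 4137/187 = [22; 8, 7, 1, 2].

[22; 8, 7, 1, 2]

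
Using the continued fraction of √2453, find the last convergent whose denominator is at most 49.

1783/36

√2453 = [49; 1, 1, 8, 1, 1, 98, …] (period length 6).
Convergents:
  p_0/q_0 = 49/1
  p_1/q_1 = 50/1
  p_2/q_2 = 99/2
  p_3/q_3 = 842/17
  p_4/q_4 = 941/19
  p_5/q_5 = 1783/36
  p_6/q_6 = 175675/3547
q_5 = 36 ≤ 49 < 3547 = q_6, so the answer is 1783/36.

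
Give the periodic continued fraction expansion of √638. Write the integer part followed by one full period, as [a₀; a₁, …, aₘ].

[25; 3, 1, 6, 2, 6, 1, 3, 50]

a₀ = ⌊√638⌋ = 25.
With m₀=0, d₀=1 and mₖ₊₁ = dₖaₖ − mₖ, dₖ₊₁ = (n − mₖ₊₁²)/dₖ, aₖ₊₁ = ⌊(a₀+mₖ₊₁)/dₖ₊₁⌋:
  k=1: m=25, d=13, a=3
  k=2: m=14, d=34, a=1
  k=3: m=20, d=7, a=6
  k=4: m=22, d=22, a=2
  k=5: m=22, d=7, a=6
  k=6: m=20, d=34, a=1
  k=7: m=14, d=13, a=3
  k=8: m=25, d=1, a=50
d=1 and a=2a₀=50 at k=8, so the next step gives (m, d) = (25, 13) again — its k=1 value — and the period has length 8.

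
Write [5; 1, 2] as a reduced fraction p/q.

Fold from the inside: start with 2/1.
  1 + 1/2 = 3/2
  5 + 2/3 = 17/3

17/3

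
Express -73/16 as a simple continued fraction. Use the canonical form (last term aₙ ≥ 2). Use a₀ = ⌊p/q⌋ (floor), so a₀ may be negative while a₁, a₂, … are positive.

-73 = -5·16 + 7
16 = 2·7 + 2
7 = 3·2 + 1
2 = 2·1 + 0  (stop)
So -73/16 = [-5; 2, 3, 2].

[-5; 2, 3, 2]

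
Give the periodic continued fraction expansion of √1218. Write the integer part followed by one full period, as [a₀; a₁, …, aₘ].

a₀ = ⌊√1218⌋ = 34.
With m₀=0, d₀=1 and mₖ₊₁ = dₖaₖ − mₖ, dₖ₊₁ = (n − mₖ₊₁²)/dₖ, aₖ₊₁ = ⌊(a₀+mₖ₊₁)/dₖ₊₁⌋:
  k=1: m=34, d=62, a=1
  k=2: m=28, d=7, a=8
  k=3: m=28, d=62, a=1
  k=4: m=34, d=1, a=68
d=1 and a=2a₀=68 at k=4, so the next step gives (m, d) = (34, 62) again — its k=1 value — and the period has length 4.

[34; 1, 8, 1, 68]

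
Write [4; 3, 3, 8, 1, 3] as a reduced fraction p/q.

1557/362

Fold from the inside: start with 3/1.
  1 + 1/3 = 4/3
  8 + 3/4 = 35/4
  3 + 4/35 = 109/35
  3 + 35/109 = 362/109
  4 + 109/362 = 1557/362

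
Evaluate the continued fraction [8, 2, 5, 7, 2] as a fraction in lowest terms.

Fold from the inside: start with 2/1.
  7 + 1/2 = 15/2
  5 + 2/15 = 77/15
  2 + 15/77 = 169/77
  8 + 77/169 = 1429/169

1429/169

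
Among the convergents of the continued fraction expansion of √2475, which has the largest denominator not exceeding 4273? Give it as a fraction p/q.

√2475 = [49; 1, 2, 1, 98, …] (period length 4).
Convergents:
  p_0/q_0 = 49/1
  p_1/q_1 = 50/1
  p_2/q_2 = 149/3
  p_3/q_3 = 199/4
  p_4/q_4 = 19651/395
  p_5/q_5 = 19850/399
  p_6/q_6 = 59351/1193
  p_7/q_7 = 79201/1592
  p_8/q_8 = 7821049/157209
q_7 = 1592 ≤ 4273 < 157209 = q_8, so the answer is 79201/1592.

79201/1592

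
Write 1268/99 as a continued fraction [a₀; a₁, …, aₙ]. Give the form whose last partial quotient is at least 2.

[12; 1, 4, 4, 1, 3]

1268 = 12·99 + 80
99 = 1·80 + 19
80 = 4·19 + 4
19 = 4·4 + 3
4 = 1·3 + 1
3 = 3·1 + 0  (stop)
So 1268/99 = [12; 1, 4, 4, 1, 3].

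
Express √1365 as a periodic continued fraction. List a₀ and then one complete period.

[36; 1, 17, 2, 17, 1, 72]

a₀ = ⌊√1365⌋ = 36.
With m₀=0, d₀=1 and mₖ₊₁ = dₖaₖ − mₖ, dₖ₊₁ = (n − mₖ₊₁²)/dₖ, aₖ₊₁ = ⌊(a₀+mₖ₊₁)/dₖ₊₁⌋:
  k=1: m=36, d=69, a=1
  k=2: m=33, d=4, a=17
  k=3: m=35, d=35, a=2
  k=4: m=35, d=4, a=17
  k=5: m=33, d=69, a=1
  k=6: m=36, d=1, a=72
d=1 and a=2a₀=72 at k=6, so the next step gives (m, d) = (36, 69) again — its k=1 value — and the period has length 6.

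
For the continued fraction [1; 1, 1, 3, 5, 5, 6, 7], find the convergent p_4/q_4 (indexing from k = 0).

Using pₖ = aₖpₖ₋₁ + pₖ₋₂, qₖ = aₖqₖ₋₁ + qₖ₋₂ (with p₋₁=1, p₋₂=0, q₋₁=0, q₋₂=1):
  k=0: a=1, p=1, q=1
  k=1: a=1, p=2, q=1
  k=2: a=1, p=3, q=2
  k=3: a=3, p=11, q=7
  k=4: a=5, p=58, q=37

58/37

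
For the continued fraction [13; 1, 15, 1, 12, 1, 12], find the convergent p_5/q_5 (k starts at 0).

3304/237

Using pₖ = aₖpₖ₋₁ + pₖ₋₂, qₖ = aₖqₖ₋₁ + qₖ₋₂ (with p₋₁=1, p₋₂=0, q₋₁=0, q₋₂=1):
  k=0: a=13, p=13, q=1
  k=1: a=1, p=14, q=1
  k=2: a=15, p=223, q=16
  k=3: a=1, p=237, q=17
  k=4: a=12, p=3067, q=220
  k=5: a=1, p=3304, q=237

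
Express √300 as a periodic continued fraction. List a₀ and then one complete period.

a₀ = ⌊√300⌋ = 17.
With m₀=0, d₀=1 and mₖ₊₁ = dₖaₖ − mₖ, dₖ₊₁ = (n − mₖ₊₁²)/dₖ, aₖ₊₁ = ⌊(a₀+mₖ₊₁)/dₖ₊₁⌋:
  k=1: m=17, d=11, a=3
  k=2: m=16, d=4, a=8
  k=3: m=16, d=11, a=3
  k=4: m=17, d=1, a=34
d=1 and a=2a₀=34 at k=4, so the next step gives (m, d) = (17, 11) again — its k=1 value — and the period has length 4.

[17; 3, 8, 3, 34]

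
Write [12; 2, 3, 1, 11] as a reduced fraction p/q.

1319/106

Using pₖ = aₖpₖ₋₁ + pₖ₋₂ and qₖ = aₖqₖ₋₁ + qₖ₋₂:
  k=0: a=12, p=12, q=1
  k=1: a=2, p=25, q=2
  k=2: a=3, p=87, q=7
  k=3: a=1, p=112, q=9
  k=4: a=11, p=1319, q=106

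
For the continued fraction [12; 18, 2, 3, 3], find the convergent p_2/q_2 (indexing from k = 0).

Using pₖ = aₖpₖ₋₁ + pₖ₋₂, qₖ = aₖqₖ₋₁ + qₖ₋₂ (with p₋₁=1, p₋₂=0, q₋₁=0, q₋₂=1):
  k=0: a=12, p=12, q=1
  k=1: a=18, p=217, q=18
  k=2: a=2, p=446, q=37

446/37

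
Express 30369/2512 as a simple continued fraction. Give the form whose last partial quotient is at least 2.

30369 = 12×2512 + 225
2512 = 11×225 + 37
225 = 6×37 + 3
37 = 12×3 + 1
3 = 3×1 + 0  (stop)
So 30369/2512 = [12; 11, 6, 12, 3].

[12; 11, 6, 12, 3]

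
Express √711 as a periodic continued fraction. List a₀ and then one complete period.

a₀ = ⌊√711⌋ = 26.
With m₀=0, d₀=1 and mₖ₊₁ = dₖaₖ − mₖ, dₖ₊₁ = (n − mₖ₊₁²)/dₖ, aₖ₊₁ = ⌊(a₀+mₖ₊₁)/dₖ₊₁⌋:
  k=1: m=26, d=35, a=1
  k=2: m=9, d=18, a=1
  k=3: m=9, d=35, a=1
  k=4: m=26, d=1, a=52
d=1 and a=2a₀=52 at k=4, so the next step gives (m, d) = (26, 35) again — its k=1 value — and the period has length 4.

[26; 1, 1, 1, 52]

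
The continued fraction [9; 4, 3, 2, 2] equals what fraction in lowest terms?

Using pₖ = aₖpₖ₋₁ + pₖ₋₂ and qₖ = aₖqₖ₋₁ + qₖ₋₂:
  k=0: a=9, p=9, q=1
  k=1: a=4, p=37, q=4
  k=2: a=3, p=120, q=13
  k=3: a=2, p=277, q=30
  k=4: a=2, p=674, q=73

674/73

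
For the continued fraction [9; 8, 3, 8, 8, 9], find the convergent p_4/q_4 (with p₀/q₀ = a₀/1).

Using pₖ = aₖpₖ₋₁ + pₖ₋₂, qₖ = aₖqₖ₋₁ + qₖ₋₂ (with p₋₁=1, p₋₂=0, q₋₁=0, q₋₂=1):
  k=0: a=9, p=9, q=1
  k=1: a=8, p=73, q=8
  k=2: a=3, p=228, q=25
  k=3: a=8, p=1897, q=208
  k=4: a=8, p=15404, q=1689

15404/1689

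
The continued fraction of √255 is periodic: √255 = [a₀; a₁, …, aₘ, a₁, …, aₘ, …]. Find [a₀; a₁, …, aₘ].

[15; 1, 30]

a₀ = ⌊√255⌋ = 15.
With m₀=0, d₀=1 and mₖ₊₁ = dₖaₖ − mₖ, dₖ₊₁ = (n − mₖ₊₁²)/dₖ, aₖ₊₁ = ⌊(a₀+mₖ₊₁)/dₖ₊₁⌋:
  k=1: m=15, d=30, a=1
  k=2: m=15, d=1, a=30
d=1 and a=2a₀=30 at k=2, so the next step gives (m, d) = (15, 30) again — its k=1 value — and the period has length 2.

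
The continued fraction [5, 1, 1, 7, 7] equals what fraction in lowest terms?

Using pₖ = aₖpₖ₋₁ + pₖ₋₂ and qₖ = aₖqₖ₋₁ + qₖ₋₂:
  k=0: a=5, p=5, q=1
  k=1: a=1, p=6, q=1
  k=2: a=1, p=11, q=2
  k=3: a=7, p=83, q=15
  k=4: a=7, p=592, q=107

592/107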